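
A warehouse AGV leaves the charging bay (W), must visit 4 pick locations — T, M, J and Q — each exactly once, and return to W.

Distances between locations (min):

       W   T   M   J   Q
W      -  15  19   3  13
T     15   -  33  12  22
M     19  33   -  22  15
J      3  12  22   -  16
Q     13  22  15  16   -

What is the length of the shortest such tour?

Minimum total distance: 71 min.

With 4 stops there are 4!/2 = 12 distinct round trips (a route and its reverse cost the same).
W→T→M→J→Q→W: 15+33+22+16+13 = 99
W→T→M→Q→J→W: 15+33+15+16+3 = 82
W→T→J→M→Q→W: 15+12+22+15+13 = 77
W→T→J→Q→M→W: 15+12+16+15+19 = 77
W→T→Q→M→J→W: 15+22+15+22+3 = 77
W→T→Q→J→M→W: 15+22+16+22+19 = 94
W→M→T→J→Q→W: 19+33+12+16+13 = 93
W→M→T→Q→J→W: 19+33+22+16+3 = 93
W→M→J→T→Q→W: 19+22+12+22+13 = 88
W→M→Q→T→J→W: 19+15+22+12+3 = 71
W→J→T→M→Q→W: 3+12+33+15+13 = 76
W→J→M→T→Q→W: 3+22+33+22+13 = 93
The minimum is 71.
One optimal route: W → M → Q → T → J → W (or its reverse).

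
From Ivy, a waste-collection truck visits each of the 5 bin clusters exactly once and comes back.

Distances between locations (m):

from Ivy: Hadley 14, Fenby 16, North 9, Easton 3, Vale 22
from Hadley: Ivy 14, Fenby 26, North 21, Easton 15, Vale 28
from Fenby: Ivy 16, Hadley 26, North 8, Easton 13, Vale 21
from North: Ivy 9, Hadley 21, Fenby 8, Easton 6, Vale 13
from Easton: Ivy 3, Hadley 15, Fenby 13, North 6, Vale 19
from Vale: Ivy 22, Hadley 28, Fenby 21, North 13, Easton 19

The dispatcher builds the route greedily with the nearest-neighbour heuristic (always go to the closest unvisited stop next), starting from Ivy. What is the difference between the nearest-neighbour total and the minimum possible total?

Ivy: Easton=3, North=9, Hadley=14, Fenby=16, Vale=22 ⇒ Easton
Easton: North=6, Fenby=13, Hadley=15, Vale=19 ⇒ North
North: Fenby=8, Vale=13, Hadley=21 ⇒ Fenby
Fenby: Vale=21, Hadley=26 ⇒ Vale
Vale: Hadley=28 ⇒ Hadley
NN route Ivy → Easton → North → Fenby → Vale → Hadley → Ivy costs 80.
Optimal: Ivy → Hadley → Vale → North → Fenby → Easton → Ivy costs 79 (by enumerating all 60 distinct tours).
Excess = 80 − 79 = 1.

The nearest-neighbour route is 1 m longer than optimal.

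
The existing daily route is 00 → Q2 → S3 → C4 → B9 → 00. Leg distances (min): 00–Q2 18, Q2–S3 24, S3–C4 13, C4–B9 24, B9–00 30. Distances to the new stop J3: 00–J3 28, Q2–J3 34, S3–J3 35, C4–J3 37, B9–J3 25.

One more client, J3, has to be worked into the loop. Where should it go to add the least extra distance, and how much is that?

Insertion cost between consecutive stops i–j is d(i,J3) + d(J3,j) − d(i,j):
  between 00 and Q2: 28 + 34 − 18 = 44
  between Q2 and S3: 34 + 35 − 24 = 45
  between S3 and C4: 35 + 37 − 13 = 59
  between C4 and B9: 37 + 25 − 24 = 38
  between B9 and 00: 25 + 28 − 30 = 23
Cheapest insertion is between B9 and 00, adding 23.
New total = 109 + 23 = 132.

Adding 23 min by placing J3 on the B9–00 leg.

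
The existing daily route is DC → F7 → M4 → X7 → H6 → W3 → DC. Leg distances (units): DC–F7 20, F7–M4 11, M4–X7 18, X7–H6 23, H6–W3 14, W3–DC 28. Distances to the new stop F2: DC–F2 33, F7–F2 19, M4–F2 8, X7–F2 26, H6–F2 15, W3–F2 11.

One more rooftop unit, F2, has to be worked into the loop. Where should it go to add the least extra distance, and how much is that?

Insertion cost between consecutive stops i–j is d(i,F2) + d(F2,j) − d(i,j):
  between DC and F7: 33 + 19 − 20 = 32
  between F7 and M4: 19 + 8 − 11 = 16
  between M4 and X7: 8 + 26 − 18 = 16
  between X7 and H6: 26 + 15 − 23 = 18
  between H6 and W3: 15 + 11 − 14 = 12
  between W3 and DC: 11 + 33 − 28 = 16
Cheapest insertion is between H6 and W3, adding 12.
New total = 114 + 12 = 126.

Minimum extra distance: 12, inserting F2 between H6 and W3.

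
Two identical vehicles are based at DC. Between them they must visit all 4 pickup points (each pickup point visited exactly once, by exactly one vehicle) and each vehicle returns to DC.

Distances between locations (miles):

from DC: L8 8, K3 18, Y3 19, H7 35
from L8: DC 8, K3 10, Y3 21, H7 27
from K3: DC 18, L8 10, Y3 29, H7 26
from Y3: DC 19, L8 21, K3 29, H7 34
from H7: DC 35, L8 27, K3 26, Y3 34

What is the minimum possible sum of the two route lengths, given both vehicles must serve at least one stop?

113 miles — the smallest possible combined total.

Try each way of splitting the stops between the two vehicles (each non-empty) and, for each split, find the best tour for each vehicle:
  {L8} + {K3, Y3, H7}: 16 + 97 = 113
  {K3} + {L8, Y3, H7}: 36 + 88 = 124
  {L8, K3} + {Y3, H7}: 36 + 88 = 124
  {Y3} + {L8, K3, H7}: 38 + 79 = 117
  {L8, Y3} + {K3, H7}: 48 + 79 = 127
  {K3, Y3} + {L8, H7}: 66 + 70 = 136
  … (7 splits in total)
Best: vehicle 1 DC → L8 → DC = 16; vehicle 2 DC → K3 → H7 → Y3 → DC = 97; combined 113.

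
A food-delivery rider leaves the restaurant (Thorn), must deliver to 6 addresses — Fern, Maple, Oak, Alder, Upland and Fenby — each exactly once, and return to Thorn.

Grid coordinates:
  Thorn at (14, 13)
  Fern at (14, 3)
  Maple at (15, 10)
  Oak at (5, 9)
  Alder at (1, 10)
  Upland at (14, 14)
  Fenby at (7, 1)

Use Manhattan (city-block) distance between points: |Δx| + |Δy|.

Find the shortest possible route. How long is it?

Minimum total distance: 54.

There are 360 distinct closed tours to check (reversals are equivalent).
Thorn-Fern-Maple-Oak-Alder-Upland-Fenby-Thorn: 10+8+11+5+17+20+19 = 90
Thorn-Fern-Maple-Oak-Alder-Fenby-Upland-Thorn: 10+8+11+5+15+20+1 = 70
Thorn-Fern-Maple-Oak-Upland-Alder-Fenby-Thorn: 10+8+11+14+17+15+19 = 94
Thorn-Fern-Maple-Oak-Upland-Fenby-Alder-Thorn: 10+8+11+14+20+15+16 = 94
Thorn-Fern-Maple-Oak-Fenby-Alder-Upland-Thorn: 10+8+11+10+15+17+1 = 72
Thorn-Fern-Maple-Oak-Fenby-Upland-Alder-Thorn: 10+8+11+10+20+17+16 = 92
Thorn-Fern-Maple-Alder-Oak-Upland-Fenby-Thorn: 10+8+14+5+14+20+19 = 90
Thorn-Fern-Maple-Alder-Oak-Fenby-Upland-Thorn: 10+8+14+5+10+20+1 = 68
… (352 more)
Thorn-Fern-Fenby-Oak-Alder-Maple-Upland-Thorn: 10+9+10+5+14+5+1 = 54  ← best
The minimum is 54.
One optimal route: Thorn → Fern → Fenby → Oak → Alder → Maple → Upland → Thorn (or its reverse).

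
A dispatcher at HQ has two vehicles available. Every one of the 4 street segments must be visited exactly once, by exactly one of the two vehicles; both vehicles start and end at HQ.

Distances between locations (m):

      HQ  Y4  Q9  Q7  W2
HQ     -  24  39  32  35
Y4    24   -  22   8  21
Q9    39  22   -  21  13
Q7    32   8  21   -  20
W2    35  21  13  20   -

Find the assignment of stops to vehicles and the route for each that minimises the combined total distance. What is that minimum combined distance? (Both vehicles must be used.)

Minimum combined distance: 149 m.

Try each way of splitting the stops between the two vehicles (each non-empty) and, for each split, find the best tour for each vehicle:
  {Y4} + {Q9, Q7, W2}: 48 + 101 = 149
  {Q9} + {Y4, Q7, W2}: 78 + 87 = 165
  {Y4, Q9} + {Q7, W2}: 85 + 87 = 172
  {Q7} + {Y4, Q9, W2}: 64 + 94 = 158
  {Y4, Q7} + {Q9, W2}: 64 + 87 = 151
  {Q9, Q7} + {Y4, W2}: 92 + 80 = 172
  … (7 splits in total)
Best: vehicle 1 HQ → Y4 → HQ = 48; vehicle 2 HQ → Q7 → Q9 → W2 → HQ = 101; combined 149.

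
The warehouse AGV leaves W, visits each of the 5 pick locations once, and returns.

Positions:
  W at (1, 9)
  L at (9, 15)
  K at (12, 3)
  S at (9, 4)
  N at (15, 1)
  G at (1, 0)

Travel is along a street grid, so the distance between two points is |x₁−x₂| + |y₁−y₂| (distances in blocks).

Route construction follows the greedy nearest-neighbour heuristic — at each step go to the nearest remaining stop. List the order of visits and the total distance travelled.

Total distance 64 blocks via the nearest-neighbour route W → G → S → K → N → L → W.

At W the remaining stops are G 9, S 13, L 14, K 17, N 22; go to G.
At G the remaining stops are S 12, K 14, N 15, L 23; go to S.
At S the remaining stops are K 4, N 9, L 11; go to K.
At K the remaining stops are N 5, L 15; go to N.
At N the remaining stops are L 20; go to L.
Return L→W: 14.
Total = 9 + 12 + 4 + 5 + 20 + 14 = 64.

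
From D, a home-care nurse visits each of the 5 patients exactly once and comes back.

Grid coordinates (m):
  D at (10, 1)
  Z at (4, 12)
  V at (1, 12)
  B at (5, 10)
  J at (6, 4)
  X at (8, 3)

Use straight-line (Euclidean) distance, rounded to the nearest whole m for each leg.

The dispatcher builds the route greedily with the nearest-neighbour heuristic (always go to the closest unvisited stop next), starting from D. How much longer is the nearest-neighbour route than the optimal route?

D: X=3, J=5, B=10, Z=13, V=14 ⇒ X
X: J=2, B=8, Z=10, V=11 ⇒ J
J: B=6, Z=8, V=9 ⇒ B
B: Z=2, V=4 ⇒ Z
Z: V=3 ⇒ V
NN route D → X → J → B → Z → V → D costs 30.
Optimal: D → B → Z → V → J → X → D costs 29 (by enumerating all 60 distinct tours).
Excess = 30 − 29 = 1.

1 m longer than the optimal tour.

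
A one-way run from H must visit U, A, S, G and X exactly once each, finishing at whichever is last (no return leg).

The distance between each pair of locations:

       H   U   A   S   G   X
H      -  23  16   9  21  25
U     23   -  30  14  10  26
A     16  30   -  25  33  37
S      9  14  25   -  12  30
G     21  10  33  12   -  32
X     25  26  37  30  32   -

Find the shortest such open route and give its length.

Shortest open route: 89.

There are 5! = 120 possible orderings.
H - U - A - S - G - X: 23+30+25+12+32 = 122
H - U - A - S - X - G: 23+30+25+30+32 = 140
H - U - A - G - S - X: 23+30+33+12+30 = 128
H - U - A - G - X - S: 23+30+33+32+30 = 148
H - U - A - X - S - G: 23+30+37+30+12 = 132
H - U - A - X - G - S: 23+30+37+32+12 = 134
H - U - S - A - G - X: 23+14+25+33+32 = 127
H - U - S - A - X - G: 23+14+25+37+32 = 131
H - U - S - G - A - X: 23+14+12+33+37 = 119
H - U - S - G - X - A: 23+14+12+32+37 = 118
H - U - S - X - A - G: 23+14+30+37+33 = 137
H - U - S - X - G - A: 23+14+30+32+33 = 132
H - U - G - A - S - X: 23+10+33+25+30 = 121
H - U - G - A - X - S: 23+10+33+37+30 = 133
… (106 more)
H - A - S - G - U - X: 16+25+12+10+26 = 89  ← best
The minimum is 89.
One shortest path: H → A → S → G → U → X.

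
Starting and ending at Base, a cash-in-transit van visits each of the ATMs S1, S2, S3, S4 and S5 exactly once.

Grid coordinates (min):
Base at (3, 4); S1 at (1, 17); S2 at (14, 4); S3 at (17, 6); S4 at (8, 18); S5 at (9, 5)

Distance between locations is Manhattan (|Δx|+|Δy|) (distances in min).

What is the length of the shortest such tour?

62 min — the shortest possible round trip.

Base-S1-S2-S3-S4-S5-Base: 15+26+5+21+14+7 = 88
Base-S1-S2-S3-S5-S4-Base: 15+26+5+9+14+19 = 88
Base-S1-S2-S4-S3-S5-Base: 15+26+20+21+9+7 = 98
Base-S1-S2-S4-S5-S3-Base: 15+26+20+14+9+16 = 100
Base-S1-S2-S5-S3-S4-Base: 15+26+6+9+21+19 = 96
Base-S1-S2-S5-S4-S3-Base: 15+26+6+14+21+16 = 98
Base-S1-S3-S2-S4-S5-Base: 15+27+5+20+14+7 = 88
Base-S1-S3-S2-S5-S4-Base: 15+27+5+6+14+19 = 86
Base-S1-S3-S4-S2-S5-Base: 15+27+21+20+6+7 = 96
Base-S1-S3-S4-S5-S2-Base: 15+27+21+14+6+11 = 94
Base-S1-S3-S5-S2-S4-Base: 15+27+9+6+20+19 = 96
Base-S1-S3-S5-S4-S2-Base: 15+27+9+14+20+11 = 96
Base-S1-S4-S2-S3-S5-Base: 15+8+20+5+9+7 = 64
Base-S1-S4-S2-S5-S3-Base: 15+8+20+6+9+16 = 74
… (46 more)
Base-S1-S4-S3-S2-S5-Base: 15+8+21+5+6+7 = 62  ← best
The minimum is 62.
One optimal route: Base → S1 → S4 → S3 → S2 → S5 → Base (or its reverse).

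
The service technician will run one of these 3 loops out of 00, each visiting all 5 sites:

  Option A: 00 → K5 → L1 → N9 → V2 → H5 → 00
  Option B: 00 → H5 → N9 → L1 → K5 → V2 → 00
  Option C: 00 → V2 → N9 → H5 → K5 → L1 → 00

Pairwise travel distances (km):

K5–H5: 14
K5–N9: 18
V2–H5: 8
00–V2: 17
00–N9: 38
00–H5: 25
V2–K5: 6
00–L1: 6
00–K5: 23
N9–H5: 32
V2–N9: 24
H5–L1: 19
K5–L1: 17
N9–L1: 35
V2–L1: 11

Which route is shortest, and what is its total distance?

Option A: 23 + 17 + 35 + 24 + 8 + 25 = 132
Option B: 25 + 32 + 35 + 17 + 6 + 17 = 132
Option C: 17 + 24 + 32 + 14 + 17 + 6 = 110

Shortest is Option C, total 110 km.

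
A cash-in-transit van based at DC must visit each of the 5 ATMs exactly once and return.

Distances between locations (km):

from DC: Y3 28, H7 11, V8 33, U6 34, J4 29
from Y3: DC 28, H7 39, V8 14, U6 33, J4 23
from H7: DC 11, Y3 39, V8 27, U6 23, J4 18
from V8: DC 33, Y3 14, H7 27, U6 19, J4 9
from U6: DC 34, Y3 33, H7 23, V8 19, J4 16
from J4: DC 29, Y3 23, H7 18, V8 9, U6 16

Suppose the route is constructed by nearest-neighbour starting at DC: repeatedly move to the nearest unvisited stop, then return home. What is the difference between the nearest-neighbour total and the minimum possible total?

From DC: H7=11, Y3=28, J4=29, V8=33, U6=34 → choose H7 (11).
From H7: J4=18, U6=23, V8=27, Y3=39 → choose J4 (18).
From J4: V8=9, U6=16, Y3=23 → choose V8 (9).
From V8: Y3=14, U6=19 → choose Y3 (14).
From Y3: U6=33 → choose U6 (33).
NN route DC → H7 → J4 → V8 → Y3 → U6 → DC costs 119.
Optimal: DC → Y3 → V8 → J4 → U6 → H7 → DC costs 101 (by enumerating all 60 distinct tours).
Excess = 119 − 101 = 18.

18 km longer than the optimal tour.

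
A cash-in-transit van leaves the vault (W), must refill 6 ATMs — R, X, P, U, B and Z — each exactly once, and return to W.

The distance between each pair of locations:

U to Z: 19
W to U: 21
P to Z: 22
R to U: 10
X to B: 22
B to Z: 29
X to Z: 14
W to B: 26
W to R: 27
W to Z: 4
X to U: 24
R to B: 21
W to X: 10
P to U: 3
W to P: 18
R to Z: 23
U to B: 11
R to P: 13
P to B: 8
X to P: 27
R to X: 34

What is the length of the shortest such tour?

80 — the shortest possible round trip.

There are 360 distinct closed tours to check (reversals are equivalent).
W→R→X→P→U→B→Z→W: 27+34+27+3+11+29+4 = 135
W→R→X→P→U→Z→B→W: 27+34+27+3+19+29+26 = 165
W→R→X→P→B→U→Z→W: 27+34+27+8+11+19+4 = 130
W→R→X→P→B→Z→U→W: 27+34+27+8+29+19+21 = 165
W→R→X→P→Z→U→B→W: 27+34+27+22+19+11+26 = 166
W→R→X→P→Z→B→U→W: 27+34+27+22+29+11+21 = 171
W→R→X→U→P→B→Z→W: 27+34+24+3+8+29+4 = 129
W→R→X→U→P→Z→B→W: 27+34+24+3+22+29+26 = 165
… (352 more)
W→X→B→P→U→R→Z→W: 10+22+8+3+10+23+4 = 80  ← best
The minimum is 80.
One optimal route: W → X → B → P → U → R → Z → W (or its reverse).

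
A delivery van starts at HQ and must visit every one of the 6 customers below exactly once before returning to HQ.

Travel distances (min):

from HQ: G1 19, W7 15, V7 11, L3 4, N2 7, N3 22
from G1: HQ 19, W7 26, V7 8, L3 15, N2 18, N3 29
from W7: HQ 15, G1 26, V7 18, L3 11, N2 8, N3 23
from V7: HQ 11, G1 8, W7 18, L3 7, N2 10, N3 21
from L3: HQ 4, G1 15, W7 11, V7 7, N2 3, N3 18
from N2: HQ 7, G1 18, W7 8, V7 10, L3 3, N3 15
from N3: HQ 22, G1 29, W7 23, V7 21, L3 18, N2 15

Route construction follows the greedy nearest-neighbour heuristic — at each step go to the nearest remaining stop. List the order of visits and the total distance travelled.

At HQ the remaining stops are L3 4, N2 7, V7 11, W7 15, G1 19, N3 22; go to L3.
At L3 the remaining stops are N2 3, V7 7, W7 11, G1 15, N3 18; go to N2.
At N2 the remaining stops are W7 8, V7 10, N3 15, G1 18; go to W7.
At W7 the remaining stops are V7 18, N3 23, G1 26; go to V7.
At V7 the remaining stops are G1 8, N3 21; go to G1.
At G1 the remaining stops are N3 29; go to N3.
Return N3→HQ: 22.
Total = 4 + 3 + 8 + 18 + 8 + 29 + 22 = 92.

92 min along HQ → L3 → N2 → W7 → V7 → G1 → N3 → HQ.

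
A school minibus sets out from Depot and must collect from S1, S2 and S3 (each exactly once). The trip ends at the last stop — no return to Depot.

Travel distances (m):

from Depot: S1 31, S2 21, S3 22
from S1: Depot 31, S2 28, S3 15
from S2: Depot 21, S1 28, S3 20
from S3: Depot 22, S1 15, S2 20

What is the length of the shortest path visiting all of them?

Shortest open route: 56 m.

There are 3! = 6 possible orderings.
Depot → S1 → S2 → S3: 31+28+20 = 79
Depot → S1 → S3 → S2: 31+15+20 = 66
Depot → S2 → S1 → S3: 21+28+15 = 64
Depot → S2 → S3 → S1: 21+20+15 = 56
Depot → S3 → S1 → S2: 22+15+28 = 65
Depot → S3 → S2 → S1: 22+20+28 = 70
The minimum is 56.
One shortest path: Depot → S2 → S3 → S1.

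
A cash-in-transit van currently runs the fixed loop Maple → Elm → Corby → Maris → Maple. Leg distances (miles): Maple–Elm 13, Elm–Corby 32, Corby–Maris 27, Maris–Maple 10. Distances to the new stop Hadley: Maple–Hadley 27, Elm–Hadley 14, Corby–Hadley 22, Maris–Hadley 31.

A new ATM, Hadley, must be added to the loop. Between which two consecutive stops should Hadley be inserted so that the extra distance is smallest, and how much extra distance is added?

Adding 4 miles by placing Hadley on the Elm–Corby leg.

Insertion cost between consecutive stops i–j is d(i,Hadley) + d(Hadley,j) − d(i,j):
  between Maple and Elm: 27 + 14 − 13 = 28
  between Elm and Corby: 14 + 22 − 32 = 4
  between Corby and Maris: 22 + 31 − 27 = 26
  between Maris and Maple: 31 + 27 − 10 = 48
Cheapest insertion is between Elm and Corby, adding 4.
New total = 82 + 4 = 86.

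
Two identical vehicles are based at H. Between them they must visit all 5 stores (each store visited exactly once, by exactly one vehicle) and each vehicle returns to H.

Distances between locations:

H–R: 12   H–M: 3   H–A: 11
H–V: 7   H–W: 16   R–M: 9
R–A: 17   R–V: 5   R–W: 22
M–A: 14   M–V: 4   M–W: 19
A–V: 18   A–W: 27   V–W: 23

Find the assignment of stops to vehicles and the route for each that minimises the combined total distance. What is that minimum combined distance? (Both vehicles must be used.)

Minimum combined distance: 72.

Check every non-empty split of the stops between the two vehicles; for each half take its own optimal tour:
  {R} + {M, A, V, W}: 24 + 68 = 92
  {M} + {R, A, V, W}: 6 + 72 = 78
  {R, M} + {A, V, W}: 24 + 68 = 92
  {A} + {R, M, V, W}: 22 + 50 = 72
  {R, A} + {M, V, W}: 40 + 46 = 86
  {M, A} + {R, V, W}: 28 + 50 = 78
  … (15 splits in total)
Best: vehicle 1 H → A → H = 22; vehicle 2 H → M → V → R → W → H = 50; combined 72.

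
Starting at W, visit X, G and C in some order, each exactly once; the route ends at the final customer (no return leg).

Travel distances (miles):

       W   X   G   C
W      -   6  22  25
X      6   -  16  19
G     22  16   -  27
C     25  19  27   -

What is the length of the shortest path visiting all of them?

Shortest open route: 49 miles.

There are 3! = 6 possible orderings.
W → X → G → C: 6+16+27 = 49
W → X → C → G: 6+19+27 = 52
W → G → X → C: 22+16+19 = 57
W → G → C → X: 22+27+19 = 68
W → C → X → G: 25+19+16 = 60
W → C → G → X: 25+27+16 = 68
The minimum is 49.
One shortest path: W → X → G → C.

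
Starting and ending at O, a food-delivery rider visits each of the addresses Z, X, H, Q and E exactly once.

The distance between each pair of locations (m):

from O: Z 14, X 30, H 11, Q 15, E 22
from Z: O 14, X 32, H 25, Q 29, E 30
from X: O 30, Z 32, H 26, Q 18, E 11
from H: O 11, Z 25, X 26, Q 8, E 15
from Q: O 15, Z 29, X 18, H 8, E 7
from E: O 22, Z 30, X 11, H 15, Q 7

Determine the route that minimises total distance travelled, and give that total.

Minimum total distance: 83 m.

With 5 stops there are 5!/2 = 60 distinct round trips (a route and its reverse cost the same).
O → Z → X → H → Q → E → O: 14+32+26+8+7+22 = 109
O → Z → X → H → E → Q → O: 14+32+26+15+7+15 = 109
O → Z → X → Q → H → E → O: 14+32+18+8+15+22 = 109
O → Z → X → Q → E → H → O: 14+32+18+7+15+11 = 97
O → Z → X → E → H → Q → O: 14+32+11+15+8+15 = 95
O → Z → X → E → Q → H → O: 14+32+11+7+8+11 = 83
O → Z → H → X → Q → E → O: 14+25+26+18+7+22 = 112
O → Z → H → X → E → Q → O: 14+25+26+11+7+15 = 98
O → Z → H → Q → X → E → O: 14+25+8+18+11+22 = 98
O → Z → H → Q → E → X → O: 14+25+8+7+11+30 = 95
O → Z → H → E → X → Q → O: 14+25+15+11+18+15 = 98
O → Z → H → E → Q → X → O: 14+25+15+7+18+30 = 109
O → Z → Q → X → H → E → O: 14+29+18+26+15+22 = 124
O → Z → Q → X → E → H → O: 14+29+18+11+15+11 = 98
… (46 more)
The minimum is 83.
One optimal route: O → Z → X → E → Q → H → O (or its reverse).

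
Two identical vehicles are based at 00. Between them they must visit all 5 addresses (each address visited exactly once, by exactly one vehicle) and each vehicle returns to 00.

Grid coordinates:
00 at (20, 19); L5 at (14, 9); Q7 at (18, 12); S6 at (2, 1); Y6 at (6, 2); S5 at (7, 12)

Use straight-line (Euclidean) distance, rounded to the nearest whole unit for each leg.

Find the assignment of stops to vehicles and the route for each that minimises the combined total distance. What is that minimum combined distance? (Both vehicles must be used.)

Try each way of splitting the stops between the two vehicles (each non-empty) and, for each split, find the best tour for each vehicle:
  {L5} + {Q7, S6, Y6, S5}: 24 + 54 = 78
  {Q7} + {L5, S6, Y6, S5}: 14 + 54 = 68
  {L5, Q7} + {S6, Y6, S5}: 24 + 53 = 77
  {S6} + {L5, Q7, Y6, S5}: 50 + 48 = 98
  {L5, S6} + {Q7, Y6, S5}: 51 + 48 = 99
  {Q7, S6} + {L5, Y6, S5}: 51 + 48 = 99
  … (15 splits in total)
Best: vehicle 1 00 → Q7 → 00 = 14; vehicle 2 00 → L5 → Y6 → S6 → S5 → 00 = 54; combined 68.

68 — the smallest possible combined total.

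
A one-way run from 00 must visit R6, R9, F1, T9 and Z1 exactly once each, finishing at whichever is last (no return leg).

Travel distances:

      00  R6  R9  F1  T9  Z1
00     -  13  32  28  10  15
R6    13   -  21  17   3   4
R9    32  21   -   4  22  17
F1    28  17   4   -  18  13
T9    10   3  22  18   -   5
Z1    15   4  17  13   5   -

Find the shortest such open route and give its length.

There are 5! = 120 possible orderings.
00→R6→R9→F1→T9→Z1: 13+21+4+18+5 = 61
00→R6→R9→F1→Z1→T9: 13+21+4+13+5 = 56
00→R6→R9→T9→F1→Z1: 13+21+22+18+13 = 87
00→R6→R9→T9→Z1→F1: 13+21+22+5+13 = 74
00→R6→R9→Z1→F1→T9: 13+21+17+13+18 = 82
00→R6→R9→Z1→T9→F1: 13+21+17+5+18 = 74
00→R6→F1→R9→T9→Z1: 13+17+4+22+5 = 61
00→R6→F1→R9→Z1→T9: 13+17+4+17+5 = 56
00→R6→F1→T9→R9→Z1: 13+17+18+22+17 = 87
00→R6→F1→T9→Z1→R9: 13+17+18+5+17 = 70
00→R6→F1→Z1→R9→T9: 13+17+13+17+22 = 82
00→R6→F1→Z1→T9→R9: 13+17+13+5+22 = 70
00→R6→T9→R9→F1→Z1: 13+3+22+4+13 = 55
00→R6→T9→R9→Z1→F1: 13+3+22+17+13 = 68
… (106 more)
00→T9→R6→Z1→F1→R9: 10+3+4+13+4 = 34  ← best
The minimum is 34.
One shortest path: 00 → T9 → R6 → Z1 → F1 → R9.

Shortest open route: 34.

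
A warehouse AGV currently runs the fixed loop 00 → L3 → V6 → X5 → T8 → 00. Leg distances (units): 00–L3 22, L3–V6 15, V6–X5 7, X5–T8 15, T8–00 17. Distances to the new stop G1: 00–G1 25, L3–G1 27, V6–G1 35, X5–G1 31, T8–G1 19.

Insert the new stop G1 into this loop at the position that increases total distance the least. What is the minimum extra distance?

+27 — insert G1 between T8 and 00.

Insertion cost between consecutive stops i–j is d(i,G1) + d(G1,j) − d(i,j):
  between 00 and L3: 25 + 27 − 22 = 30
  between L3 and V6: 27 + 35 − 15 = 47
  between V6 and X5: 35 + 31 − 7 = 59
  between X5 and T8: 31 + 19 − 15 = 35
  between T8 and 00: 19 + 25 − 17 = 27
Cheapest insertion is between T8 and 00, adding 27.
New total = 76 + 27 = 103.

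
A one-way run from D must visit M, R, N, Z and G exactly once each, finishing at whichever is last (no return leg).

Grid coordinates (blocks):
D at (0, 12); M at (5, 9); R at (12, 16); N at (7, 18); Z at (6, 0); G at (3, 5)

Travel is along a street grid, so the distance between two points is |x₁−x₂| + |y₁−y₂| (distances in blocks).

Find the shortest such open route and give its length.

There are 5! = 120 possible orderings.
D - M - R - N - Z - G: 8+14+7+19+8 = 56
D - M - R - N - G - Z: 8+14+7+17+8 = 54
D - M - R - Z - N - G: 8+14+22+19+17 = 80
D - M - R - Z - G - N: 8+14+22+8+17 = 69
D - M - R - G - N - Z: 8+14+20+17+19 = 78
D - M - R - G - Z - N: 8+14+20+8+19 = 69
D - M - N - R - Z - G: 8+11+7+22+8 = 56
D - M - N - R - G - Z: 8+11+7+20+8 = 54
D - M - N - Z - R - G: 8+11+19+22+20 = 80
D - M - N - Z - G - R: 8+11+19+8+20 = 66
D - M - N - G - R - Z: 8+11+17+20+22 = 78
D - M - N - G - Z - R: 8+11+17+8+22 = 66
D - M - Z - R - N - G: 8+10+22+7+17 = 64
D - M - Z - R - G - N: 8+10+22+20+17 = 77
… (106 more)
D - G - Z - M - N - R: 10+8+10+11+7 = 46  ← best
The minimum is 46.
One shortest path: D → G → Z → M → N → R.

Minimum one-way distance = 46 blocks.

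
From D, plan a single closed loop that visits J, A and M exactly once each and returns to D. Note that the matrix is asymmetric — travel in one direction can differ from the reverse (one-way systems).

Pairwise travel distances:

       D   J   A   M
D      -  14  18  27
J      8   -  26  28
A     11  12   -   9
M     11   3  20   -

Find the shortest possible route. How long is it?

Shortest round trip = 38.

D→J→A→M→D: 14+26+9+11 = 60
D→J→M→A→D: 14+28+20+11 = 73
D→A→J→M→D: 18+12+28+11 = 69
D→A→M→J→D: 18+9+3+8 = 38
D→M→J→A→D: 27+3+26+11 = 67
D→M→A→J→D: 27+20+12+8 = 67
The minimum is 38.
One optimal route: D → A → M → J → D.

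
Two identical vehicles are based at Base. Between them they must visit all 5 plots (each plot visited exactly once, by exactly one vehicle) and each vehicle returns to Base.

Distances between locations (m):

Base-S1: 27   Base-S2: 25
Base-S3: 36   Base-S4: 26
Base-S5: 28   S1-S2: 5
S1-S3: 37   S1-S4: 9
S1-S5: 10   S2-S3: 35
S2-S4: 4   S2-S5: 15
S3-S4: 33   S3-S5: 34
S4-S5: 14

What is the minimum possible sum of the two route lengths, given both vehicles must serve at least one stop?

Try each way of splitting the stops between the two vehicles (each non-empty) and, for each split, find the best tour for each vehicle:
  {S1} + {S2, S3, S4, S5}: 54 + 113 = 167
  {S2} + {S1, S3, S4, S5}: 50 + 115 = 165
  {S1, S2} + {S3, S4, S5}: 57 + 110 = 167
  {S3} + {S1, S2, S4, S5}: 72 + 73 = 145
  {S1, S3} + {S2, S4, S5}: 100 + 71 = 171
  {S2, S3} + {S1, S4, S5}: 96 + 73 = 169
  … (15 splits in total)
Best: vehicle 1 Base → S3 → Base = 72; vehicle 2 Base → S4 → S2 → S1 → S5 → Base = 73; combined 145.

145 m — the smallest possible combined total.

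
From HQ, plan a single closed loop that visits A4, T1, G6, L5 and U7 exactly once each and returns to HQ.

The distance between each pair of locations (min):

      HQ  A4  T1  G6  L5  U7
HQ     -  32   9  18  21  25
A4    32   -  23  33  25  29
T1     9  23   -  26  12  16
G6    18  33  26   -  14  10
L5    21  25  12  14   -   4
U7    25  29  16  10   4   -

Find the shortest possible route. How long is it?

There are 60 distinct closed tours to check (reversals are equivalent).
HQ → A4 → T1 → G6 → L5 → U7 → HQ: 32+23+26+14+4+25 = 124
HQ → A4 → T1 → G6 → U7 → L5 → HQ: 32+23+26+10+4+21 = 116
HQ → A4 → T1 → L5 → G6 → U7 → HQ: 32+23+12+14+10+25 = 116
HQ → A4 → T1 → L5 → U7 → G6 → HQ: 32+23+12+4+10+18 = 99
HQ → A4 → T1 → U7 → G6 → L5 → HQ: 32+23+16+10+14+21 = 116
HQ → A4 → T1 → U7 → L5 → G6 → HQ: 32+23+16+4+14+18 = 107
HQ → A4 → G6 → T1 → L5 → U7 → HQ: 32+33+26+12+4+25 = 132
HQ → A4 → G6 → T1 → U7 → L5 → HQ: 32+33+26+16+4+21 = 132
HQ → A4 → G6 → L5 → T1 → U7 → HQ: 32+33+14+12+16+25 = 132
HQ → A4 → G6 → L5 → U7 → T1 → HQ: 32+33+14+4+16+9 = 108
HQ → A4 → G6 → U7 → T1 → L5 → HQ: 32+33+10+16+12+21 = 124
HQ → A4 → G6 → U7 → L5 → T1 → HQ: 32+33+10+4+12+9 = 100
HQ → A4 → L5 → T1 → G6 → U7 → HQ: 32+25+12+26+10+25 = 130
HQ → A4 → L5 → T1 → U7 → G6 → HQ: 32+25+12+16+10+18 = 113
… (46 more)
HQ → T1 → A4 → L5 → U7 → G6 → HQ: 9+23+25+4+10+18 = 89  ← best
The minimum is 89.
One optimal route: HQ → T1 → A4 → L5 → U7 → G6 → HQ (or its reverse).

Minimum total distance: 89 min.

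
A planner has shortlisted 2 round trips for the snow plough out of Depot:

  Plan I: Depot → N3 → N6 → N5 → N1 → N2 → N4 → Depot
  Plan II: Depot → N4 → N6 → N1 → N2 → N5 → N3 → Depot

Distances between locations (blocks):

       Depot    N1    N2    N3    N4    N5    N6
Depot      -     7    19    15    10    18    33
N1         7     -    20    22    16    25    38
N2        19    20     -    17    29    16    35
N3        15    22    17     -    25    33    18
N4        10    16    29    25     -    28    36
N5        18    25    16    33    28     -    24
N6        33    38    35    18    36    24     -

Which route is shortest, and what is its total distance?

Plan I: 15 + 18 + 24 + 25 + 20 + 29 + 10 = 141
Plan II: 10 + 36 + 38 + 20 + 16 + 33 + 15 = 168

141 blocks — Plan I is the shortest.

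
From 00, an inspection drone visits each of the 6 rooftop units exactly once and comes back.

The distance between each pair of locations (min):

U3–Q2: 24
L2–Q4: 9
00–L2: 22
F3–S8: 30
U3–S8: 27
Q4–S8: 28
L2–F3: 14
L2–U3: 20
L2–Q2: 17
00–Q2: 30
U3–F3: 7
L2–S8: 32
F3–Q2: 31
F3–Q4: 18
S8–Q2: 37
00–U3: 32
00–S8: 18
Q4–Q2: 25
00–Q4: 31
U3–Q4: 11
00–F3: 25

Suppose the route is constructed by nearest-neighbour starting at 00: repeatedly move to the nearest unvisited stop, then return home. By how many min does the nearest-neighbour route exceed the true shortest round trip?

The nearest-neighbour route is 8 min longer than optimal.

00: S8=18, L2=22, F3=25, Q2=30, Q4=31, U3=32 ⇒ S8
S8: U3=27, Q4=28, F3=30, L2=32, Q2=37 ⇒ U3
U3: F3=7, Q4=11, L2=20, Q2=24 ⇒ F3
F3: L2=14, Q4=18, Q2=31 ⇒ L2
L2: Q4=9, Q2=17 ⇒ Q4
Q4: Q2=25 ⇒ Q2
NN route 00 → S8 → U3 → F3 → L2 → Q4 → Q2 → 00 costs 130.
Optimal: 00 → S8 → F3 → U3 → Q4 → L2 → Q2 → 00 costs 122 (by enumerating all 360 distinct tours).
Excess = 130 − 122 = 8.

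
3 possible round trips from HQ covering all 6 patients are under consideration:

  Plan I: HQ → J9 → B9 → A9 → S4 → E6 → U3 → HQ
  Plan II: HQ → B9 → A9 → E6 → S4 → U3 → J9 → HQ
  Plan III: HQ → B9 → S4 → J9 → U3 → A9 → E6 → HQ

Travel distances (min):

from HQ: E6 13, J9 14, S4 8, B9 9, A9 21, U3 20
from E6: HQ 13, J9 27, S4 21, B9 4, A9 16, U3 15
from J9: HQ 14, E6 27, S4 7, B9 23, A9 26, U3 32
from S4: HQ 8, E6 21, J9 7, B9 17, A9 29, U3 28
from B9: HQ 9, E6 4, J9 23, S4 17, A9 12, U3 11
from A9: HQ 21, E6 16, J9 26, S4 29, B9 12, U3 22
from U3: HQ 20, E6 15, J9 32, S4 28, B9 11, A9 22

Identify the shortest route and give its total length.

Shortest is Plan III, total 116 min.

Plan I: 14 + 23 + 12 + 29 + 21 + 15 + 20 = 134
Plan II: 9 + 12 + 16 + 21 + 28 + 32 + 14 = 132
Plan III: 9 + 17 + 7 + 32 + 22 + 16 + 13 = 116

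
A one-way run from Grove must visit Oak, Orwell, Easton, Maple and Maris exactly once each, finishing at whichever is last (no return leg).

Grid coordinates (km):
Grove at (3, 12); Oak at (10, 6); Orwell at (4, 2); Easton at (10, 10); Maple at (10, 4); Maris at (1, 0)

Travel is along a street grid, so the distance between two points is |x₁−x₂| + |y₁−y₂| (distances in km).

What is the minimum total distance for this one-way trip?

There are 5! = 120 possible orderings.
Grove→Oak→Orwell→Easton→Maple→Maris: 13+10+14+6+13 = 56
Grove→Oak→Orwell→Easton→Maris→Maple: 13+10+14+19+13 = 69
Grove→Oak→Orwell→Maple→Easton→Maris: 13+10+8+6+19 = 56
Grove→Oak→Orwell→Maple→Maris→Easton: 13+10+8+13+19 = 63
Grove→Oak→Orwell→Maris→Easton→Maple: 13+10+5+19+6 = 53
Grove→Oak→Orwell→Maris→Maple→Easton: 13+10+5+13+6 = 47
Grove→Oak→Easton→Orwell→Maple→Maris: 13+4+14+8+13 = 52
Grove→Oak→Easton→Orwell→Maris→Maple: 13+4+14+5+13 = 49
Grove→Oak→Easton→Maple→Orwell→Maris: 13+4+6+8+5 = 36
Grove→Oak→Easton→Maple→Maris→Orwell: 13+4+6+13+5 = 41
Grove→Oak→Easton→Maris→Orwell→Maple: 13+4+19+5+8 = 49
Grove→Oak→Easton→Maris→Maple→Orwell: 13+4+19+13+8 = 57
Grove→Oak→Maple→Orwell→Easton→Maris: 13+2+8+14+19 = 56
Grove→Oak→Maple→Orwell→Maris→Easton: 13+2+8+5+19 = 47
… (106 more)
Grove→Easton→Oak→Maple→Orwell→Maris: 9+4+2+8+5 = 28  ← best
The minimum is 28.
One shortest path: Grove → Easton → Oak → Maple → Orwell → Maris.

Shortest open route: 28 km.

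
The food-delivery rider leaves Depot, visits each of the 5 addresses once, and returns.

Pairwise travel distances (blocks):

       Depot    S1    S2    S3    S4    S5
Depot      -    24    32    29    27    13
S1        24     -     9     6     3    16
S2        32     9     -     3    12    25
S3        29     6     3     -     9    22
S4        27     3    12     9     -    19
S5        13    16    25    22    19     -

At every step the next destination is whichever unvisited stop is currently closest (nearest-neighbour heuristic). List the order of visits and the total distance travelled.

Nearest-neighbour total = 76 blocks; route Depot → S5 → S1 → S4 → S3 → S2 → Depot.

Depot → [S5:13 / S1:24 / S4:27 / S3:29 / S2:32] → S5 (13)
S5 → [S1:16 / S4:19 / S3:22 / S2:25] → S1 (16)
S1 → [S4:3 / S3:6 / S2:9] → S4 (3)
S4 → [S3:9 / S2:12] → S3 (9)
S3 → [S2:3] → S2 (3)
Return S2→Depot: 32.
Total = 13 + 16 + 3 + 9 + 3 + 32 = 76.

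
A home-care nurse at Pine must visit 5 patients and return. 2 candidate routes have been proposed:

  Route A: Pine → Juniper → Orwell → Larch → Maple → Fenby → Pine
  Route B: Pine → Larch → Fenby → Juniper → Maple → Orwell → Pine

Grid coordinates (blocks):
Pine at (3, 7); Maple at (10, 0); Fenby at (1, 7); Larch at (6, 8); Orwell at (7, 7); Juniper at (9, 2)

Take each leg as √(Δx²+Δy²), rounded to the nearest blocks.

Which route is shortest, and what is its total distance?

Route A: 8 + 5 + 1 + 9 + 11 + 2 = 36
Route B: 3 + 5 + 9 + 2 + 8 + 4 = 31

31 blocks — Route B is the shortest.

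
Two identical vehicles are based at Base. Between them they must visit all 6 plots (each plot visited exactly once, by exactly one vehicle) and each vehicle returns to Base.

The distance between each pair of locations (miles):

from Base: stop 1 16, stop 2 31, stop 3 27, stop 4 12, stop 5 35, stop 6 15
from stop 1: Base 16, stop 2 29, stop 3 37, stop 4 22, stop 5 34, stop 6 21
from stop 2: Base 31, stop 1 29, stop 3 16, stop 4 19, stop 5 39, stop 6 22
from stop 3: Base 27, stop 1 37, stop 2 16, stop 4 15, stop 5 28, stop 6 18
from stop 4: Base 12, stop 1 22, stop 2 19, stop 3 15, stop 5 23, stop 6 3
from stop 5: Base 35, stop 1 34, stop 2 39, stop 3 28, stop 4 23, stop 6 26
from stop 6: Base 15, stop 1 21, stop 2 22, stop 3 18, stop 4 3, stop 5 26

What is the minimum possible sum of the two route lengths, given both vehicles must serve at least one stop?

Check every non-empty split of the stops between the two vehicles; for each half take its own optimal tour:
  {stop 1} + {stop 2, stop 3, stop 4, stop 5, stop 6}: 32 + 116 = 148
  {stop 2} + {stop 1, stop 3, stop 4, stop 5, stop 6}: 62 + 111 = 173
  {stop 1, stop 2} + {stop 3, stop 4, stop 5, stop 6}: 76 + 96 = 172
  {stop 3} + {stop 1, stop 2, stop 4, stop 5, stop 6}: 54 + 125 = 179
  {stop 1, stop 3} + {stop 2, stop 4, stop 5, stop 6}: 80 + 111 = 191
  {stop 2, stop 3} + {stop 1, stop 4, stop 5, stop 6}: 74 + 91 = 165
  … (31 splits in total)
Best: vehicle 1 Base → stop 1 → Base = 32; vehicle 2 Base → stop 2 → stop 3 → stop 5 → stop 4 → stop 6 → Base = 116; combined 148.

148 miles — the smallest possible combined total.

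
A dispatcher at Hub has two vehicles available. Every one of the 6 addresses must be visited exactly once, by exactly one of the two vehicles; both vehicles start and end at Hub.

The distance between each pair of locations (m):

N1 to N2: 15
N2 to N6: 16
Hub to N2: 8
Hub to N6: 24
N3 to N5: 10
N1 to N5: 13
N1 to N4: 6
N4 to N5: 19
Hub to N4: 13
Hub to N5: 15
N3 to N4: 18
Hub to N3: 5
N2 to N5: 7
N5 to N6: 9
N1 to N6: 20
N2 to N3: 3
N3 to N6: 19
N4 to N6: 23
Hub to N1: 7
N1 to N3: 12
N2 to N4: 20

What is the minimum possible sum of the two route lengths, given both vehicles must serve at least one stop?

70 m — the smallest possible combined total.

Try each way of splitting the stops between the two vehicles (each non-empty) and, for each split, find the best tour for each vehicle:
  {N1} + {N2, N3, N4, N5, N6}: 14 + 60 = 74
  {N2} + {N1, N3, N4, N5, N6}: 16 + 60 = 76
  {N1, N2} + {N3, N4, N5, N6}: 30 + 60 = 90
  {N3} + {N1, N2, N4, N5, N6}: 10 + 60 = 70
  {N1, N3} + {N2, N4, N5, N6}: 24 + 60 = 84
  {N2, N3} + {N1, N4, N5, N6}: 16 + 60 = 76
  … (31 splits in total)
Best: vehicle 1 Hub → N3 → Hub = 10; vehicle 2 Hub → N1 → N4 → N6 → N5 → N2 → Hub = 60; combined 70.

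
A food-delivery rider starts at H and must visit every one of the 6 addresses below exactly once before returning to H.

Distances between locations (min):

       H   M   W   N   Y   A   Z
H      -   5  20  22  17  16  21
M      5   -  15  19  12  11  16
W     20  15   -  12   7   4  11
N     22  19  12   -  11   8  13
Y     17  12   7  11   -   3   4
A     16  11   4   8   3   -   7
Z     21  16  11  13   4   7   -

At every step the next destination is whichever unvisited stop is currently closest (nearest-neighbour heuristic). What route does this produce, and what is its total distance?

Total distance 68 min via the nearest-neighbour route H → M → A → Y → Z → W → N → H.

From H: distances to unvisited — M=5, A=16, Y=17, W=20, Z=21, N=22. Nearest is M (5).
From M: distances to unvisited — A=11, Y=12, W=15, Z=16, N=19. Nearest is A (11).
From A: distances to unvisited — Y=3, W=4, Z=7, N=8. Nearest is Y (3).
From Y: distances to unvisited — Z=4, W=7, N=11. Nearest is Z (4).
From Z: distances to unvisited — W=11, N=13. Nearest is W (11).
From W: distances to unvisited — N=12. Nearest is N (12).
Return N→H: 22.
Total = 5 + 11 + 3 + 4 + 11 + 12 + 22 = 68.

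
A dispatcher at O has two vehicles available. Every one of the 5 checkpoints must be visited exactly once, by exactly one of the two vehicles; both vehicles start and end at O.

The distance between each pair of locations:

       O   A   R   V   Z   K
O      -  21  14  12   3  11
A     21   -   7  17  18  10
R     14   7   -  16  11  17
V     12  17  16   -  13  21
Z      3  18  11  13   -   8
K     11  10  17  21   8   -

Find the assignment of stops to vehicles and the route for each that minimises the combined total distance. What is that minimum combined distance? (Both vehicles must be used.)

Try each way of splitting the stops between the two vehicles (each non-empty) and, for each split, find the best tour for each vehicle:
  {A} + {R, V, Z, K}: 42 + 56 = 98
  {R} + {A, V, Z, K}: 28 + 50 = 78
  {A, R} + {V, Z, K}: 42 + 44 = 86
  {V} + {A, R, Z, K}: 24 + 42 = 66
  {A, V} + {R, Z, K}: 50 + 42 = 92
  {R, V} + {A, Z, K}: 42 + 42 = 84
  … (15 splits in total)
  {Z} + {A, R, V, K}: 6 + 56 = 62  ← best
Best: vehicle 1 O → Z → O = 6; vehicle 2 O → V → R → A → K → O = 56; combined 62.

Minimum combined distance: 62.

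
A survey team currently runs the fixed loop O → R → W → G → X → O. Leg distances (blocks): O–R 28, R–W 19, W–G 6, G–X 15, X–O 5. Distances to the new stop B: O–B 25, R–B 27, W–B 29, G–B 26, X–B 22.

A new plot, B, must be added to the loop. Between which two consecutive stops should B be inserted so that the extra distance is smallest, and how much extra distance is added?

Minimum extra distance: 24 blocks, inserting B between O and R.

Insertion cost between consecutive stops i–j is d(i,B) + d(B,j) − d(i,j):
  between O and R: 25 + 27 − 28 = 24
  between R and W: 27 + 29 − 19 = 37
  between W and G: 29 + 26 − 6 = 49
  between G and X: 26 + 22 − 15 = 33
  between X and O: 22 + 25 − 5 = 42
Cheapest insertion is between O and R, adding 24.
New total = 73 + 24 = 97.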